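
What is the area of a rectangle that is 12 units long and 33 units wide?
Area = length * width
Area = 12 * 33
Area = 396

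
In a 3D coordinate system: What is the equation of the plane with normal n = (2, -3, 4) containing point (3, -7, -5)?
d = n·P = (2)(3) + (-3)(-7) + (4)(-5) = 7
Plane: 2x - 3y + 4z = 7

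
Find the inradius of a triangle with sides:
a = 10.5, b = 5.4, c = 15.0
s = (a+b+c)/2 = (10.5+5.4+15.0)/2 = 15.45
Area = √(s(s-a)(s-b)(s-c)) = √(15.45·4.95·10.05·0.45) = 18.5976
r = Area/s = 18.5976/15.45 = 1.204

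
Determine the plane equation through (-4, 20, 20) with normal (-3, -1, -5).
d = n·P = (-3)(-4) + (-1)(20) + (-5)(20) = -108
Plane: -3x - y - 5z = -108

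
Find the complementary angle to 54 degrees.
Complementary angles sum to 90 degrees.
Other angle = 90 - 54
Other angle = 36 degrees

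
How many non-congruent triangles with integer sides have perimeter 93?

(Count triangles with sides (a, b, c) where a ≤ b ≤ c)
With a ≤ b ≤ c and a + b + c = 93, the triangle inequality a + b > c gives c < 93/2, so c ≤ 46.
Iterate a from 1 to ⌊p/3⌋ = 31; for each a, b ranges from a to ⌊(p−a)/2⌋ with c = p − a − b, keeping only c ≥ b.
Triples: (1, 46, 46), (2, 45, 46), (3, 44, 46), …
Count = 192 triangles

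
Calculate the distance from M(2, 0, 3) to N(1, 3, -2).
d = √[(-1)² + (3)² + (-5)²] = √35 = 5.916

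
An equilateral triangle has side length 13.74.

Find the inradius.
For an equilateral triangle, r = s/(2√3) where s is the side.
r = 13.74/(2√3) = 13.74/3.464102 = 3.966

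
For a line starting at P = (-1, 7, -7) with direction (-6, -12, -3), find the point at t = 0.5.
P(0.5) = (-1 + (-6)(0.5), 7 + (-12)(0.5), -7 + (-3)(0.5)) = (-4, 1, -8.5)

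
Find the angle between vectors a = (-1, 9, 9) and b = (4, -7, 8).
a·b = 5, |a|² = 163, |b|² = 129
cos θ = 5/√21027 ≈ 0.03448
θ ≈ 88.02°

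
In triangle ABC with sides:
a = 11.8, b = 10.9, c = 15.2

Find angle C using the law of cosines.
cos(C) = (a² + b² - c²)/(2ab)
cos(C) = (11.8² + 10.9² - 15.2²)/(2·11.8·10.9) = 27.01/257.24 = 0.104999
C = arccos(0.104999) = 83.97°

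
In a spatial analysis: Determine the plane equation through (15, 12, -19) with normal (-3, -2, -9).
d = n·P = (-3)(15) + (-2)(12) + (-9)(-19) = 102
Plane: -3x - 2y - 9z = 102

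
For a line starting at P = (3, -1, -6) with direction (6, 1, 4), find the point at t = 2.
P(2) = (3 + 6(2), -1 + 1(2), -6 + 4(2)) = (15, 1, 2)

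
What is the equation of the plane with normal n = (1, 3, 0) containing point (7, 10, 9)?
d = n·P = (1)(7) + (3)(10) + (0)(9) = 37
Plane: x + 3y = 37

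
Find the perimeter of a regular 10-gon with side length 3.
Perimeter = number of sides * side length
Perimeter = 10 * 3
Perimeter = 30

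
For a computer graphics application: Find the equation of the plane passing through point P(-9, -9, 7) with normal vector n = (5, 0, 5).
d = n·P = (5)(-9) + (0)(-9) + (5)(7) = -10
Plane: 5x + 5z = -10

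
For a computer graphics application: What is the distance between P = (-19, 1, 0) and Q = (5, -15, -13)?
d = √[(24)² + (-16)² + (-13)²] = √1001 = 31.64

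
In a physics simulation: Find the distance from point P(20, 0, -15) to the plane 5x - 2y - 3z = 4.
d = |5(20) + (-2)(0) + (-3)(-15) - (4)| / √(5² + (-2)² + (-3)²) = 141/√38 = 22.87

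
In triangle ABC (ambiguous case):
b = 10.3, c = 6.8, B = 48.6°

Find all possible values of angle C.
sin(C)/c = sin(B)/b  →  sin(C) = c·sin(B)/b = 6.8·sin(48.6°)/10.3 = 0.495219
C₁ = arcsin(0.495219) = 29.68°,  C₂ = 180° - C₁ = 150.32°
Check C₂: A = 180° - 48.6° - 150.32° = -18.92° ≤ 0, rejected
C = 29.68° (one solution)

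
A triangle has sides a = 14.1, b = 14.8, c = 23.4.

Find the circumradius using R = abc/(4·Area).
s = (a+b+c)/2 = 26.15
Area = √(s(s-a)(s-b)(s-c)) = √(26.15·12.05·11.35·2.75) = 99.173
R = abc/(4·Area) = (14.1·14.8·23.4)/(4·99.173) = 4883.112/396.692 = 12.31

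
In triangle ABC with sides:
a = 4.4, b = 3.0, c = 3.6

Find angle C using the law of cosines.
cos(C) = (a² + b² - c²)/(2ab)
cos(C) = (4.4² + 3.0² - 3.6²)/(2·4.4·3.0) = 15.4/26.4 = 0.583333
C = arccos(0.583333) = 54.31°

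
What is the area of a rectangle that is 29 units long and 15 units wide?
Area = length * width
Area = 29 * 15
Area = 435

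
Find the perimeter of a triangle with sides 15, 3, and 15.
Perimeter = sum of all sides
Perimeter = 15 + 3 + 15
Perimeter = 33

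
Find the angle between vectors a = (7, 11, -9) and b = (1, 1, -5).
a·b = 63, |a|² = 251, |b|² = 27
cos θ = 63/√6777 ≈ 0.7653
θ ≈ 40.07°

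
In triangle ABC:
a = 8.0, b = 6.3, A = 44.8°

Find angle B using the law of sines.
sin(B)/b = sin(A)/a
sin(B) = b·sin(A)/a = 6.3·sin(44.8°)/8.0 = 0.554899
B = arcsin(0.554899) = 33.7°  (b ≤ a, so B ≤ A and the acute solution is unique)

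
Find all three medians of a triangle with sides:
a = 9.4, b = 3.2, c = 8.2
Using m_x = ½√(2y² + 2z² - x²):
m_a = ½√(2·3.2² + 2·8.2² - 9.4²) = ½√66.6 = 4.08
m_b = ½√(2·9.4² + 2·8.2² - 3.2²) = ½√300.96 = 8.674
m_c = ½√(2·9.4² + 2·3.2² - 8.2²) = ½√129.96 = 5.7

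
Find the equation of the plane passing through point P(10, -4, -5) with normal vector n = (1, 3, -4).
d = n·P = (1)(10) + (3)(-4) + (-4)(-5) = 18
Plane: x + 3y - 4z = 18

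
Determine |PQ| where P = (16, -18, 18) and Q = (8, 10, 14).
d = √[(-8)² + (28)² + (-4)²] = √864 = 29.39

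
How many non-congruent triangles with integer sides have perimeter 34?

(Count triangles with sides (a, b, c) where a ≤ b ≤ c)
With a ≤ b ≤ c and a + b + c = 34, the triangle inequality a + b > c gives c < 34/2, so c ≤ 16.
Iterate a from 1 to ⌊p/3⌋ = 11; for each a, b ranges from a to ⌊(p−a)/2⌋ with c = p − a − b, keeping only c ≥ b.
Triples: (2, 16, 16), (3, 15, 16), (4, 14, 16), …
Count = 24 triangles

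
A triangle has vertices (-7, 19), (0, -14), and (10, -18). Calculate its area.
Using the coordinate formula: Area = (1/2)|x₁(y₂-y₃) + x₂(y₃-y₁) + x₃(y₁-y₂)|
Area = (1/2)|(-7)((-14)-(-18)) + 0((-18)-19) + 10(19-(-14))|
Area = (1/2)|(-7)*4 + 0*(-37) + 10*33|
Area = (1/2)|(-28) + 0 + 330|
Area = (1/2)*302 = 151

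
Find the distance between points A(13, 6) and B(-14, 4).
Using the distance formula: d = sqrt((x₂-x₁)² + (y₂-y₁)²)
dx = (-14) - 13 = -27
dy = 4 - 6 = -2
d = sqrt((-27)² + (-2)²) = sqrt(729 + 4) = sqrt(733) = 27.07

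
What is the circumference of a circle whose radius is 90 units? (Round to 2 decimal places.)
Circumference = 2 * pi * r
Circumference = 2 * pi * 90
Circumference = 565.49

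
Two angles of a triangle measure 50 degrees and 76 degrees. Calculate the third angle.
Sum of angles in a triangle = 180 degrees
Third angle = 180 - 50 - 76
Third angle = 54 degrees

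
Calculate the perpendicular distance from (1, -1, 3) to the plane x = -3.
d = |1(1) + 0(-1) + 0(3) - (-3)| / √(1² + 0² + 0²) = 4/√1 = 4.0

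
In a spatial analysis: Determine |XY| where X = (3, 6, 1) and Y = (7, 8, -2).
d = √[(4)² + (2)² + (-3)²] = √29 = 5.385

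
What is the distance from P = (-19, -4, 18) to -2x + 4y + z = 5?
d = |(-2)(-19) + 4(-4) + 1(18) - (5)| / √((-2)² + 4² + 1²) = 35/√21 = 7.638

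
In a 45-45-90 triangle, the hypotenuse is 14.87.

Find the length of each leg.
In a 45-45-90 triangle, hypotenuse = leg·√2  →  leg = hypotenuse/√2
leg = 14.87/√2 = 10.51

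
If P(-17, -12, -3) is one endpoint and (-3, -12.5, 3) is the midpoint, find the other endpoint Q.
Q = (2×(-3) - (-17), 2×(-12.5) - (-12), 2×3 - (-3)) = (11, -13, 9)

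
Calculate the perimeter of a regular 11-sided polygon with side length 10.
Perimeter = number of sides * side length
Perimeter = 11 * 10
Perimeter = 110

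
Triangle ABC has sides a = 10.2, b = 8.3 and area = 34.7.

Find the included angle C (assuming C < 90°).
Area = ½ab·sin(C)  →  sin(C) = 2·Area/(ab)
sin(C) = 2·34.7/(10.2·8.3) = 0.819750
C = arcsin(0.819750) = 55.06°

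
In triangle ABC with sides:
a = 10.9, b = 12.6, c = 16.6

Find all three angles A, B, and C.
By the law of cosines:
cos(A) = (b² + c² - a²)/(2bc) = 0.754231  →  A = 41.04°
cos(B) = (a² + c² - b²)/(2ac) = 0.651072  →  B = 49.38°
cos(C) = (a² + b² - c²)/(2ab) = 0.007318  →  C = 89.58°
Check: A + B + C = 180.0° ✓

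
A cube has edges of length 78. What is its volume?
Volume = s³
Volume = 78³
Volume = 474552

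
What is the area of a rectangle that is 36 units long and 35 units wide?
Area = length * width
Area = 36 * 35
Area = 1260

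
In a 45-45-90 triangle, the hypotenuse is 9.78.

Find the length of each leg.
In a 45-45-90 triangle, hypotenuse = leg·√2  →  leg = hypotenuse/√2
leg = 9.78/√2 = 6.916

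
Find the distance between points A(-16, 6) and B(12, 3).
Using the distance formula: d = sqrt((x₂-x₁)² + (y₂-y₁)²)
dx = 12 - (-16) = 28
dy = 3 - 6 = -3
d = sqrt(28² + (-3)²) = sqrt(784 + 9) = sqrt(793) = 28.16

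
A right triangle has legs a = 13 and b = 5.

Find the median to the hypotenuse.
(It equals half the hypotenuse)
Hypotenuse c = √(13² + 5²) = √194 = 13.9284
Median to hypotenuse = c/2 = 6.964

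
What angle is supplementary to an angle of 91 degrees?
Supplementary angles sum to 180 degrees.
Other angle = 180 - 91
Other angle = 89 degrees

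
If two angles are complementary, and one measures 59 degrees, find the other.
Complementary angles sum to 90 degrees.
Other angle = 90 - 59
Other angle = 31 degrees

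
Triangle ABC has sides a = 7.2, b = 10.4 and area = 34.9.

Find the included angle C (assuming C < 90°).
Area = ½ab·sin(C)  →  sin(C) = 2·Area/(ab)
sin(C) = 2·34.9/(7.2·10.4) = 0.932158
C = arcsin(0.932158) = 68.77°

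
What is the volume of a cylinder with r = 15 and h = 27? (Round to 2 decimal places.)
Volume = pi * r² * h
Volume = pi * 15² * 27
Volume = pi * 225 * 27
Volume = pi * 6075
Volume = 19085.18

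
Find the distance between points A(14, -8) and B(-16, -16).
Using the distance formula: d = sqrt((x₂-x₁)² + (y₂-y₁)²)
dx = (-16) - 14 = -30
dy = (-16) - (-8) = -8
d = sqrt((-30)² + (-8)²) = sqrt(900 + 64) = sqrt(964) = 31.05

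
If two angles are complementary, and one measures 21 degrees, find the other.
Complementary angles sum to 90 degrees.
Other angle = 90 - 21
Other angle = 69 degrees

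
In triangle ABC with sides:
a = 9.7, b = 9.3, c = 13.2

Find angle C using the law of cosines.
cos(C) = (a² + b² - c²)/(2ab)
cos(C) = (9.7² + 9.3² - 13.2²)/(2·9.7·9.3) = 6.34/180.42 = 0.035140
C = arccos(0.035140) = 87.99°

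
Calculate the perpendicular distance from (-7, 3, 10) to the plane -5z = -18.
d = |0(-7) + 0(3) + (-5)(10) - (-18)| / √(0² + 0² + (-5)²) = 32/√25 = 6.4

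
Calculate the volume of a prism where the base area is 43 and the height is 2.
Volume = base area * height
Volume = 43 * 2
Volume = 86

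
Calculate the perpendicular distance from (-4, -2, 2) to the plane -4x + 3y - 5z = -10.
d = |(-4)(-4) + 3(-2) + (-5)(2) - (-10)| / √((-4)² + 3² + (-5)²) = 10/√50 = 1.414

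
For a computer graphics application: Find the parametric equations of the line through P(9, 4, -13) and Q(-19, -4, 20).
Direction vector d = Q - P = (-28, -8, 33)
x = 9 - 28t, y = 4 - 8t, z = -13 + 33t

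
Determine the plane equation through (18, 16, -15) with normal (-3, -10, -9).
d = n·P = (-3)(18) + (-10)(16) + (-9)(-15) = -79
Plane: -3x - 10y - 9z = -79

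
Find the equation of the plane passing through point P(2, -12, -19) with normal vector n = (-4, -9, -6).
d = n·P = (-4)(2) + (-9)(-12) + (-6)(-19) = 214
Plane: -4x - 9y - 6z = 214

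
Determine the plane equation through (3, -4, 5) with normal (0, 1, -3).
d = n·P = (0)(3) + (1)(-4) + (-3)(5) = -19
Plane: y - 3z = -19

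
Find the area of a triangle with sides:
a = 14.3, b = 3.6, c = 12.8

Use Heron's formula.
s = (a+b+c)/2 = (14.3+3.6+12.8)/2 = 15.35
A = √(s(s-a)(s-b)(s-c)) = √(15.35·1.05·11.75·2.55)
A = √482.921 = 21.98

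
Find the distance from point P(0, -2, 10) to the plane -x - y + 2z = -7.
d = |(-1)(0) + (-1)(-2) + 2(10) - (-7)| / √((-1)² + (-1)² + 2²) = 29/√6 = 11.84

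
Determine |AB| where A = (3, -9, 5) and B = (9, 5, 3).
d = √[(6)² + (14)² + (-2)²] = √236 = 15.36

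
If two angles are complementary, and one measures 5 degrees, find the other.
Complementary angles sum to 90 degrees.
Other angle = 90 - 5
Other angle = 85 degrees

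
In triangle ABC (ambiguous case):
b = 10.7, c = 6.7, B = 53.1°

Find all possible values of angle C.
sin(C)/c = sin(B)/b  →  sin(C) = c·sin(B)/b = 6.7·sin(53.1°)/10.7 = 0.500737
C₁ = arcsin(0.500737) = 30.05°,  C₂ = 180° - C₁ = 149.95°
Check C₂: A = 180° - 53.1° - 149.95° = -23.05° ≤ 0, rejected
C = 30.05° (one solution)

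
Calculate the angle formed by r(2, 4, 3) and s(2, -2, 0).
r·s = -4, |r|² = 29, |s|² = 8
cos θ = -4/√232 ≈ -0.2626
θ ≈ 105.2°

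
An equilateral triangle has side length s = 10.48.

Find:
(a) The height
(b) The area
(a) Height h = s·√3/2 = 10.48·√3/2 = 9.076
(b) Area = (√3/4)·s² = (√3/4)·10.48² = (√3/4)·109.83 = 47.56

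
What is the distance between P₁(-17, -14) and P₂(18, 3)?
Using the distance formula: d = sqrt((x₂-x₁)² + (y₂-y₁)²)
dx = 18 - (-17) = 35
dy = 3 - (-14) = 17
d = sqrt(35² + 17²) = sqrt(1225 + 289) = sqrt(1514) = 38.91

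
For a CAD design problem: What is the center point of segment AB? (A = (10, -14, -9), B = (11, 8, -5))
Midpoint = ((10+11)/2, (-14+8)/2, (-9-5)/2) = (10.5, -3, -7)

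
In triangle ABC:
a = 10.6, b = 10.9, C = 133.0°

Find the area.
Using A = ½ab·sin(C):
A = ½·10.6·10.9·sin(133.0°) = ½·115.54·0.731354 = 42.25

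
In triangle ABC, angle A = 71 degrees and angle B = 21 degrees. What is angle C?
Sum of angles in a triangle = 180 degrees
Third angle = 180 - 71 - 21
Third angle = 88 degrees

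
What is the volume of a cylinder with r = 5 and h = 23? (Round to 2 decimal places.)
Volume = pi * r² * h
Volume = pi * 5² * 23
Volume = pi * 25 * 23
Volume = pi * 575
Volume = 1806.42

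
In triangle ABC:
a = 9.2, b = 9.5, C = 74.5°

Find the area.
Using A = ½ab·sin(C):
A = ½·9.2·9.5·sin(74.5°) = ½·87.4·0.963630 = 42.11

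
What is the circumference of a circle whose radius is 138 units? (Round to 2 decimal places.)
Circumference = 2 * pi * r
Circumference = 2 * pi * 138
Circumference = 867.08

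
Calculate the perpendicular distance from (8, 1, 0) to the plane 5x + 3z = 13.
d = |5(8) + 0(1) + 3(0) - (13)| / √(5² + 0² + 3²) = 27/√34 = 4.63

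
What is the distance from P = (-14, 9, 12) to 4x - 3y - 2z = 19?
d = |4(-14) + (-3)(9) + (-2)(12) - (19)| / √(4² + (-3)² + (-2)²) = 126/√29 = 23.4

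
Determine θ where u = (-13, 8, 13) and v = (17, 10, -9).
u·v = -258, |u|² = 402, |v|² = 470
cos θ = -258/√188940 ≈ -0.5936
θ ≈ 126.4°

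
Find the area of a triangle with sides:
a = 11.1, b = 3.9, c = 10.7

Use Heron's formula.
s = (a+b+c)/2 = (11.1+3.9+10.7)/2 = 12.85
A = √(s(s-a)(s-b)(s-c)) = √(12.85·1.75·8.95·2.15)
A = √432.716 = 20.8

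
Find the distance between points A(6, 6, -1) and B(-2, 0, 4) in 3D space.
d = √[(-8)² + (-6)² + (5)²] = √125 = 11.18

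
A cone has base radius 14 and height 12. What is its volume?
Volume = (1/3) * pi * r² * h
Volume = (1/3) * pi * 14² * 12
Volume = (1/3) * pi * 196 * 12
Volume = (1/3) * pi * 2352
Volume = 2463.01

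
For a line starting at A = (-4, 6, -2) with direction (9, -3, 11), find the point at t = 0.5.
P(0.5) = (-4 + 9(0.5), 6 + (-3)(0.5), -2 + 11(0.5)) = (0.5, 4.5, 3.5)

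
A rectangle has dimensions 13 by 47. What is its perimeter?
Perimeter = 2 * (length + width)
Perimeter = 2 * (13 + 47)
Perimeter = 2 * 60
Perimeter = 120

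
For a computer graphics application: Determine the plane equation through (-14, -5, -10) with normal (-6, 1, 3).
d = n·P = (-6)(-14) + (1)(-5) + (3)(-10) = 49
Plane: -6x + y + 3z = 49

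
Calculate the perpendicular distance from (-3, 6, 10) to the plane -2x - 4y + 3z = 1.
d = |(-2)(-3) + (-4)(6) + 3(10) - (1)| / √((-2)² + (-4)² + 3²) = 11/√29 = 2.043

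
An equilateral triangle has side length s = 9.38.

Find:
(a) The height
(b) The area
(a) Height h = s·√3/2 = 9.38·√3/2 = 8.123
(b) Area = (√3/4)·s² = (√3/4)·9.38² = (√3/4)·87.9844 = 38.1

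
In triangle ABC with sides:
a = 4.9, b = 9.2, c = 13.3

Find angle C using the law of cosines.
cos(C) = (a² + b² - c²)/(2ab)
cos(C) = (4.9² + 9.2² - 13.3²)/(2·4.9·9.2) = -68.24/90.16 = -0.756877
C = arccos(-0.756877) = 139.2°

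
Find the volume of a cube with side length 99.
Volume = s³
Volume = 99³
Volume = 970299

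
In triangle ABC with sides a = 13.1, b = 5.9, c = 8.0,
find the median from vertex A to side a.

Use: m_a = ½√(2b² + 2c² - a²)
m_a = ½√(2·5.9² + 2·8.0² - 13.1²)
m_a = ½√(69.62 + 128 - 171.61) = ½√26.01 = 2.55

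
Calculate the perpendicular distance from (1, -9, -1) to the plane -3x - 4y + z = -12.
d = |(-3)(1) + (-4)(-9) + 1(-1) - (-12)| / √((-3)² + (-4)² + 1²) = 44/√26 = 8.629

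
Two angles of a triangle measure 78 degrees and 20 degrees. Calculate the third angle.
Sum of angles in a triangle = 180 degrees
Third angle = 180 - 78 - 20
Third angle = 82 degrees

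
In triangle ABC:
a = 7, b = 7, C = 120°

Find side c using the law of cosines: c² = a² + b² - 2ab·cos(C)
c² = 7² + 7² - 2·7·7·cos(120°)
c² = 49 + 49 - 98·-0.5000 = 147
c = √147 = 12.12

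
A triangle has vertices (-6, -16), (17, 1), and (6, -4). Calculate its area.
Using the coordinate formula: Area = (1/2)|x₁(y₂-y₃) + x₂(y₃-y₁) + x₃(y₁-y₂)|
Area = (1/2)|(-6)(1-(-4)) + 17((-4)-(-16)) + 6((-16)-1)|
Area = (1/2)|(-6)*5 + 17*12 + 6*(-17)|
Area = (1/2)|(-30) + 204 + (-102)|
Area = (1/2)*72 = 36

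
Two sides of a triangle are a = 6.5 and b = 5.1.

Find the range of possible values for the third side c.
By the triangle inequality: |a - b| < c < a + b
|6.5 - 5.1| < c < 6.5 + 5.1
1.4 < c < 11.6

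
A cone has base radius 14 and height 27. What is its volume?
Volume = (1/3) * pi * r² * h
Volume = (1/3) * pi * 14² * 27
Volume = (1/3) * pi * 196 * 27
Volume = (1/3) * pi * 5292
Volume = 5541.77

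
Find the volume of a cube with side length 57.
Volume = s³
Volume = 57³
Volume = 185193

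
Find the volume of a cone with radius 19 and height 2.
Volume = (1/3) * pi * r² * h
Volume = (1/3) * pi * 19² * 2
Volume = (1/3) * pi * 361 * 2
Volume = (1/3) * pi * 722
Volume = 756.08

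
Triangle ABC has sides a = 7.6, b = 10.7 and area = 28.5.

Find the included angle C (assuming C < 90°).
Area = ½ab·sin(C)  →  sin(C) = 2·Area/(ab)
sin(C) = 2·28.5/(7.6·10.7) = 0.700935
C = arcsin(0.700935) = 44.5°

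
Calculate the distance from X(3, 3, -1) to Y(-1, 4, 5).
d = √[(-4)² + (1)² + (6)²] = √53 = 7.28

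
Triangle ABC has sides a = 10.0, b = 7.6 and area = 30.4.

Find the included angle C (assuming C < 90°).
Area = ½ab·sin(C)  →  sin(C) = 2·Area/(ab)
sin(C) = 2·30.4/(10.0·7.6) = 0.800000
C = arcsin(0.800000) = 53.13°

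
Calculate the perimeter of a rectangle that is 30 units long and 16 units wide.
Perimeter = 2 * (length + width)
Perimeter = 2 * (30 + 16)
Perimeter = 2 * 46
Perimeter = 92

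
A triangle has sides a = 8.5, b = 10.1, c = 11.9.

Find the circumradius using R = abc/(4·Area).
s = (a+b+c)/2 = 15.25
Area = √(s(s-a)(s-b)(s-c)) = √(15.25·6.75·5.15·3.35) = 42.1418
R = abc/(4·Area) = (8.5·10.1·11.9)/(4·42.1418) = 1021.615/168.5672 = 6.061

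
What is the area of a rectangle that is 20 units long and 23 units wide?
Area = length * width
Area = 20 * 23
Area = 460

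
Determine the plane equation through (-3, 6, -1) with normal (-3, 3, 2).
d = n·P = (-3)(-3) + (3)(6) + (2)(-1) = 25
Plane: -3x + 3y + 2z = 25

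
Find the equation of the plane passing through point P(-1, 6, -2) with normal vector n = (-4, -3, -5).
d = n·P = (-4)(-1) + (-3)(6) + (-5)(-2) = -4
Plane: -4x - 3y - 5z = -4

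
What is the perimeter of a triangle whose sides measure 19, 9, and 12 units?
Perimeter = sum of all sides
Perimeter = 19 + 9 + 12
Perimeter = 40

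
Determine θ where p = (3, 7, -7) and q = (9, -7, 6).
p·q = -64, |p|² = 107, |q|² = 166
cos θ = -64/√17762 ≈ -0.4802
θ ≈ 118.7°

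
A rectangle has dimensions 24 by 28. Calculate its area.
Area = length * width
Area = 24 * 28
Area = 672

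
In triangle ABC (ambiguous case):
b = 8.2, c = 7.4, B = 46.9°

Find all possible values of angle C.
sin(C)/c = sin(B)/b  →  sin(C) = c·sin(B)/b = 7.4·sin(46.9°)/8.2 = 0.658927
C₁ = arcsin(0.658927) = 41.22°,  C₂ = 180° - C₁ = 138.78°
Check C₂: A = 180° - 46.9° - 138.78° = -5.68° ≤ 0, rejected
C = 41.22° (one solution)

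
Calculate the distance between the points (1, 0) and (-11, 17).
Using the distance formula: d = sqrt((x₂-x₁)² + (y₂-y₁)²)
dx = (-11) - 1 = -12
dy = 17 - 0 = 17
d = sqrt((-12)² + 17²) = sqrt(144 + 289) = sqrt(433) = 20.81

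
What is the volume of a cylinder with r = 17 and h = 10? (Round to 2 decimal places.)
Volume = pi * r² * h
Volume = pi * 17² * 10
Volume = pi * 289 * 10
Volume = pi * 2890
Volume = 9079.20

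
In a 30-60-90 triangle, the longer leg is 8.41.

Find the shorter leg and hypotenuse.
In a 30-60-90 triangle, sides are in ratio 1 : √3 : 2.
Long leg = short leg·√3  →  short leg = 8.41/√3 = 4.856
Hypotenuse = 2·(short leg) = 2·8.41/√3 = 9.711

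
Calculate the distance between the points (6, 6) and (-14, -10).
Using the distance formula: d = sqrt((x₂-x₁)² + (y₂-y₁)²)
dx = (-14) - 6 = -20
dy = (-10) - 6 = -16
d = sqrt((-20)² + (-16)²) = sqrt(400 + 256) = sqrt(656) = 25.61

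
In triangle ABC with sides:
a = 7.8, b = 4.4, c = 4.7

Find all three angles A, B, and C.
By the law of cosines:
cos(A) = (b² + c² - a²)/(2bc) = -0.468810  →  A = 118°
cos(B) = (a² + c² - b²)/(2ac) = 0.867021  →  B = 29.89°
cos(C) = (a² + b² - c²)/(2ab) = 0.846591  →  C = 32.16°
Check: A + B + C = 180.0° ✓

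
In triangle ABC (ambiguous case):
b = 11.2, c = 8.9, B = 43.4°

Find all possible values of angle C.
sin(C)/c = sin(B)/b  →  sin(C) = c·sin(B)/b = 8.9·sin(43.4°)/11.2 = 0.545989
C₁ = arcsin(0.545989) = 33.09°,  C₂ = 180° - C₁ = 146.91°
Check C₂: A = 180° - 43.4° - 146.91° = -10.31° ≤ 0, rejected
C = 33.09° (one solution)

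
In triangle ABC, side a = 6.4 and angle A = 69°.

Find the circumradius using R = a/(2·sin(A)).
R = a/(2·sin(A)) = 6.4/(2·sin(69°))
R = 6.4/(2·0.933580) = 6.4/1.867161 = 3.428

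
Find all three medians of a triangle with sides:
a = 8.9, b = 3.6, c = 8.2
Using m_x = ½√(2y² + 2z² - x²):
m_a = ½√(2·3.6² + 2·8.2² - 8.9²) = ½√81.19 = 4.505
m_b = ½√(2·8.9² + 2·8.2² - 3.6²) = ½√279.94 = 8.366
m_c = ½√(2·8.9² + 2·3.6² - 8.2²) = ½√117.1 = 5.411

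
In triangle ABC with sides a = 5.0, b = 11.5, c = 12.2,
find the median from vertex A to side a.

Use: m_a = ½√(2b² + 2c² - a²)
m_a = ½√(2·11.5² + 2·12.2² - 5.0²)
m_a = ½√(264.5 + 297.68 - 25) = ½√537.18 = 11.59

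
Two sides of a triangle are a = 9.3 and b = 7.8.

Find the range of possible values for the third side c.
By the triangle inequality: |a - b| < c < a + b
|9.3 - 7.8| < c < 9.3 + 7.8
1.5 < c < 17.1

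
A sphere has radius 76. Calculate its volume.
Volume = (4/3) * pi * r³
Volume = (4/3) * pi * 76³
Volume = (4/3) * pi * 438976
Volume = 1838778.37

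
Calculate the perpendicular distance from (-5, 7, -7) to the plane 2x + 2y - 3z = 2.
d = |2(-5) + 2(7) + (-3)(-7) - (2)| / √(2² + 2² + (-3)²) = 23/√17 = 5.578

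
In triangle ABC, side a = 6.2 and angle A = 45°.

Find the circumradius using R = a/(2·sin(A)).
R = a/(2·sin(A)) = 6.2/(2·sin(45°))
R = 6.2/(2·0.707107) = 6.2/1.414214 = 4.384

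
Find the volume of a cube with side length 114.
Volume = s³
Volume = 114³
Volume = 1481544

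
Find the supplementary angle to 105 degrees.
Supplementary angles sum to 180 degrees.
Other angle = 180 - 105
Other angle = 75 degrees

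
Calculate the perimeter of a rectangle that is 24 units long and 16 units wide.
Perimeter = 2 * (length + width)
Perimeter = 2 * (24 + 16)
Perimeter = 2 * 40
Perimeter = 80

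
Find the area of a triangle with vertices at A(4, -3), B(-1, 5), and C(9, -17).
Using the coordinate formula: Area = (1/2)|x₁(y₂-y₃) + x₂(y₃-y₁) + x₃(y₁-y₂)|
Area = (1/2)|4(5-(-17)) + (-1)((-17)-(-3)) + 9((-3)-5)|
Area = (1/2)|4*22 + (-1)*(-14) + 9*(-8)|
Area = (1/2)|88 + 14 + (-72)|
Area = (1/2)*30 = 15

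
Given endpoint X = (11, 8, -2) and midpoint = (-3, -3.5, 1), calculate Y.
Y = (2×(-3) - 11, 2×(-3.5) - 8, 2×1 - (-2)) = (-17, -15, 4)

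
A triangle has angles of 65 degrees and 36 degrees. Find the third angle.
Sum of angles in a triangle = 180 degrees
Third angle = 180 - 65 - 36
Third angle = 79 degrees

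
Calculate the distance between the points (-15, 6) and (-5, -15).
Using the distance formula: d = sqrt((x₂-x₁)² + (y₂-y₁)²)
dx = (-5) - (-15) = 10
dy = (-15) - 6 = -21
d = sqrt(10² + (-21)²) = sqrt(100 + 441) = sqrt(541) = 23.26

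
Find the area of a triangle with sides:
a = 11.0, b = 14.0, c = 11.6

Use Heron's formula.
s = (a+b+c)/2 = (11.0+14.0+11.6)/2 = 18.3
A = √(s(s-a)(s-b)(s-c)) = √(18.3·7.3·4.3·6.7)
A = √3848.73 = 62.04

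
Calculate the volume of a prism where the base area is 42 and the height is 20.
Volume = base area * height
Volume = 42 * 20
Volume = 840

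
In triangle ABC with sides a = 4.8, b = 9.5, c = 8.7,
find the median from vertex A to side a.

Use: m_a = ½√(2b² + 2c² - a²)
m_a = ½√(2·9.5² + 2·8.7² - 4.8²)
m_a = ½√(180.5 + 151.38 - 23.04) = ½√308.84 = 8.787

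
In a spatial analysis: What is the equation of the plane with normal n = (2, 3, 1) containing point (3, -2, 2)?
d = n·P = (2)(3) + (3)(-2) + (1)(2) = 2
Plane: 2x + 3y + z = 2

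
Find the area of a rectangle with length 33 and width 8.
Area = length * width
Area = 33 * 8
Area = 264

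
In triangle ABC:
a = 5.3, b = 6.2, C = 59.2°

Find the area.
Using A = ½ab·sin(C):
A = ½·5.3·6.2·sin(59.2°) = ½·32.86·0.858960 = 14.11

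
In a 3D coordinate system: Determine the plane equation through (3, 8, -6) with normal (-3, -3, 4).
d = n·P = (-3)(3) + (-3)(8) + (4)(-6) = -57
Plane: -3x - 3y + 4z = -57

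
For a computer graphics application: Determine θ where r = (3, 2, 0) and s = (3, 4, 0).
r·s = 17, |r|² = 13, |s|² = 25
cos θ = 17/√325 ≈ 0.943
θ ≈ 19.44°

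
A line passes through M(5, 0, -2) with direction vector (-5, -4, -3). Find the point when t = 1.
P(1) = (5 + (-5)(1), 0 + (-4)(1), -2 + (-3)(1)) = (0, -4, -5)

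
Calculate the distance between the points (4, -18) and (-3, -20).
Using the distance formula: d = sqrt((x₂-x₁)² + (y₂-y₁)²)
dx = (-3) - 4 = -7
dy = (-20) - (-18) = -2
d = sqrt((-7)² + (-2)²) = sqrt(49 + 4) = sqrt(53) = 7.28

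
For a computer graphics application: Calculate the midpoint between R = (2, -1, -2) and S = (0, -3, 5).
Midpoint = ((2+0)/2, (-1-3)/2, (-2+5)/2) = (1, -2, 1.5)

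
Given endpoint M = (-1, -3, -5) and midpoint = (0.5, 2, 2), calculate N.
N = (2×0.5 - (-1), 2×2 - (-3), 2×2 - (-5)) = (2, 7, 9)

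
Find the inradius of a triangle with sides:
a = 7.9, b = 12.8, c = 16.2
s = (a+b+c)/2 = (7.9+12.8+16.2)/2 = 18.45
Area = √(s(s-a)(s-b)(s-c)) = √(18.45·10.55·5.65·2.25) = 49.7439
r = Area/s = 49.7439/18.45 = 2.696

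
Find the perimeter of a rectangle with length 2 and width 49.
Perimeter = 2 * (length + width)
Perimeter = 2 * (2 + 49)
Perimeter = 2 * 51
Perimeter = 102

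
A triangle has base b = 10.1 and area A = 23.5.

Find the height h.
A = ½bh  →  h = 2A/b
h = 2·23.5/10.1 = 4.653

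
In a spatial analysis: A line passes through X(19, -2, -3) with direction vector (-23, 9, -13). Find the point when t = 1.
P(1) = (19 + (-23)(1), -2 + 9(1), -3 + (-13)(1)) = (-4, 7, -16)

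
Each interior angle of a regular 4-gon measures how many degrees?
Interior angle of a regular n-gon = (n-2)*180/n
Interior angle = (4-2)*180/4
Interior angle = 2*180/4
Interior angle = 360/4
Interior angle = 90 degrees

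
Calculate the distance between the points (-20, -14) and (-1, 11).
Using the distance formula: d = sqrt((x₂-x₁)² + (y₂-y₁)²)
dx = (-1) - (-20) = 19
dy = 11 - (-14) = 25
d = sqrt(19² + 25²) = sqrt(361 + 625) = sqrt(986) = 31.40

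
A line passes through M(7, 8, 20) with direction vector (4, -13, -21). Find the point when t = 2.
P(2) = (7 + 4(2), 8 + (-13)(2), 20 + (-21)(2)) = (15, -18, -22)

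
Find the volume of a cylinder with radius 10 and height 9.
Volume = pi * r² * h
Volume = pi * 10² * 9
Volume = pi * 100 * 9
Volume = pi * 900
Volume = 2827.43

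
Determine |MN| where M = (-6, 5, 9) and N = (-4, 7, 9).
d = √[(2)² + (2)² + (0)²] = √8 = 2.828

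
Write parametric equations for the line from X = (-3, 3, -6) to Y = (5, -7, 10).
Direction vector d = Y - X = (8, -10, 16)
x = -3 + 8t, y = 3 - 10t, z = -6 + 16t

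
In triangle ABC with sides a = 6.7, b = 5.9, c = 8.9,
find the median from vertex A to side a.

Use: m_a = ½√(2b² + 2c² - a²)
m_a = ½√(2·5.9² + 2·8.9² - 6.7²)
m_a = ½√(69.62 + 158.42 - 44.89) = ½√183.15 = 6.767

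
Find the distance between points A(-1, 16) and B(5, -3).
Using the distance formula: d = sqrt((x₂-x₁)² + (y₂-y₁)²)
dx = 5 - (-1) = 6
dy = (-3) - 16 = -19
d = sqrt(6² + (-19)²) = sqrt(36 + 361) = sqrt(397) = 19.92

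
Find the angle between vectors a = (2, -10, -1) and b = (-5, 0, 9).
a·b = -19, |a|² = 105, |b|² = 106
cos θ = -19/√11130 ≈ -0.1801
θ ≈ 100.4°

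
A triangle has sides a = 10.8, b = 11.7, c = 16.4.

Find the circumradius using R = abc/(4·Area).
s = (a+b+c)/2 = 19.45
Area = √(s(s-a)(s-b)(s-c)) = √(19.45·8.65·7.75·3.05) = 63.0621
R = abc/(4·Area) = (10.8·11.7·16.4)/(4·63.0621) = 2072.304/252.2484 = 8.215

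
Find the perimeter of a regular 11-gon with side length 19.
Perimeter = number of sides * side length
Perimeter = 11 * 19
Perimeter = 209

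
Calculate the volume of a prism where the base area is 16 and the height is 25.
Volume = base area * height
Volume = 16 * 25
Volume = 400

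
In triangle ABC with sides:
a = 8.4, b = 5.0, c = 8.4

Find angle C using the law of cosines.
cos(C) = (a² + b² - c²)/(2ab)
cos(C) = (8.4² + 5.0² - 8.4²)/(2·8.4·5.0) = 25/84 = 0.297619
C = arccos(0.297619) = 72.69°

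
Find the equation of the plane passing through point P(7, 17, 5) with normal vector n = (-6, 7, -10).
d = n·P = (-6)(7) + (7)(17) + (-10)(5) = 27
Plane: -6x + 7y - 10z = 27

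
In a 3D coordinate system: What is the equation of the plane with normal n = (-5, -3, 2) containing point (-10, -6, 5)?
d = n·P = (-5)(-10) + (-3)(-6) + (2)(5) = 78
Plane: -5x - 3y + 2z = 78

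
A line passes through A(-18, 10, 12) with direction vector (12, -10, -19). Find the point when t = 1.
P(1) = (-18 + 12(1), 10 + (-10)(1), 12 + (-19)(1)) = (-6, 0, -7)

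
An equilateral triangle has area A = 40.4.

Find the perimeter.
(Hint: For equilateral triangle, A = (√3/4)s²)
A = (√3/4)s²  →  s² = 4A/√3 = 4·40.4/√3 = 93.2998
s = 9.65918
Perimeter = 3s = 28.98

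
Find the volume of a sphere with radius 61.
Volume = (4/3) * pi * r³
Volume = (4/3) * pi * 61³
Volume = (4/3) * pi * 226981
Volume = 950775.79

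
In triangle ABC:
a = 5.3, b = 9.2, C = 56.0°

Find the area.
Using A = ½ab·sin(C):
A = ½·5.3·9.2·sin(56.0°) = ½·48.76·0.829038 = 20.21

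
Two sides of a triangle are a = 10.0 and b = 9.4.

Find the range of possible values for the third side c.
By the triangle inequality: |a - b| < c < a + b
|10.0 - 9.4| < c < 10.0 + 9.4
0.6 < c < 19.4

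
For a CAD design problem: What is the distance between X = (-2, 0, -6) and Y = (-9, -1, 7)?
d = √[(-7)² + (-1)² + (13)²] = √219 = 14.8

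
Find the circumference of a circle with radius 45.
Circumference = 2 * pi * r
Circumference = 2 * pi * 45
Circumference = 282.74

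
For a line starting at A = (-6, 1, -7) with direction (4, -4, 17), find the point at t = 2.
P(2) = (-6 + 4(2), 1 + (-4)(2), -7 + 17(2)) = (2, -7, 27)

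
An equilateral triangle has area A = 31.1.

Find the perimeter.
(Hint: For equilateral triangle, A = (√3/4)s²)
A = (√3/4)s²  →  s² = 4A/√3 = 4·31.1/√3 = 71.8224
s = 8.47481
Perimeter = 3s = 25.42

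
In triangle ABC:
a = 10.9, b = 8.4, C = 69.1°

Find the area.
Using A = ½ab·sin(C):
A = ½·10.9·8.4·sin(69.1°) = ½·91.56·0.934204 = 42.77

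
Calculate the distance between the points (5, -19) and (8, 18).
Using the distance formula: d = sqrt((x₂-x₁)² + (y₂-y₁)²)
dx = 8 - 5 = 3
dy = 18 - (-19) = 37
d = sqrt(3² + 37²) = sqrt(9 + 1369) = sqrt(1378) = 37.12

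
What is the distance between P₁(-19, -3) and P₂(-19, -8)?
Using the distance formula: d = sqrt((x₂-x₁)² + (y₂-y₁)²)
dx = (-19) - (-19) = 0
dy = (-8) - (-3) = -5
d = sqrt(0² + (-5)²) = sqrt(0 + 25) = sqrt(25) = 5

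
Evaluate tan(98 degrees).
tan(98 degrees) = -7.1154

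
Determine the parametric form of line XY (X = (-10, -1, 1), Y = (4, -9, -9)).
Direction vector d = Y - X = (14, -8, -10)
x = -10 + 14t, y = -1 - 8t, z = 1 - 10t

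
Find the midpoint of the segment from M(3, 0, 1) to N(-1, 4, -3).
Midpoint = ((3-1)/2, (0+4)/2, (1-3)/2) = (1, 2, -1)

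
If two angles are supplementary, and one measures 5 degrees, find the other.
Supplementary angles sum to 180 degrees.
Other angle = 180 - 5
Other angle = 175 degrees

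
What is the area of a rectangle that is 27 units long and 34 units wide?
Area = length * width
Area = 27 * 34
Area = 918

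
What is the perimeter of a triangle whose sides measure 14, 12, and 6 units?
Perimeter = sum of all sides
Perimeter = 14 + 12 + 6
Perimeter = 32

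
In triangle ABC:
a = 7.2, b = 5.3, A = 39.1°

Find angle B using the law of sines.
sin(B)/b = sin(A)/a
sin(B) = b·sin(A)/a = 5.3·sin(39.1°)/7.2 = 0.464247
B = arcsin(0.464247) = 27.66°  (b ≤ a, so B ≤ A and the acute solution is unique)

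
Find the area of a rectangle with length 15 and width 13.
Area = length * width
Area = 15 * 13
Area = 195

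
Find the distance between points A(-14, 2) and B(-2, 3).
Using the distance formula: d = sqrt((x₂-x₁)² + (y₂-y₁)²)
dx = (-2) - (-14) = 12
dy = 3 - 2 = 1
d = sqrt(12² + 1²) = sqrt(144 + 1) = sqrt(145) = 12.04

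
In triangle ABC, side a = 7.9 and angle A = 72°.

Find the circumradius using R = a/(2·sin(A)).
R = a/(2·sin(A)) = 7.9/(2·sin(72°))
R = 7.9/(2·0.951057) = 7.9/1.902113 = 4.153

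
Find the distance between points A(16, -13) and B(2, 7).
Using the distance formula: d = sqrt((x₂-x₁)² + (y₂-y₁)²)
dx = 2 - 16 = -14
dy = 7 - (-13) = 20
d = sqrt((-14)² + 20²) = sqrt(196 + 400) = sqrt(596) = 24.41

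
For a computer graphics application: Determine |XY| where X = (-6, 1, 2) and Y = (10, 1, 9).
d = √[(16)² + (0)² + (7)²] = √305 = 17.46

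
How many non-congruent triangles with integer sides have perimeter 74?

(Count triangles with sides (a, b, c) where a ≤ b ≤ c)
With a ≤ b ≤ c and a + b + c = 74, the triangle inequality a + b > c gives c < 74/2, so c ≤ 36.
Iterate a from 1 to ⌊p/3⌋ = 24; for each a, b ranges from a to ⌊(p−a)/2⌋ with c = p − a − b, keeping only c ≥ b.
Triples: (2, 36, 36), (3, 35, 36), (4, 34, 36), …
Count = 114 triangles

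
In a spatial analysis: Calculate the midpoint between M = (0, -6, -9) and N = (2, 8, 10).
Midpoint = ((0+2)/2, (-6+8)/2, (-9+10)/2) = (1, 1, 0.5)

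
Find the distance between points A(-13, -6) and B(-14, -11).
Using the distance formula: d = sqrt((x₂-x₁)² + (y₂-y₁)²)
dx = (-14) - (-13) = -1
dy = (-11) - (-6) = -5
d = sqrt((-1)² + (-5)²) = sqrt(1 + 25) = sqrt(26) = 5.10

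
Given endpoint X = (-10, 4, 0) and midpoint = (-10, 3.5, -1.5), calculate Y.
Y = (2×(-10) - (-10), 2×3.5 - 4, 2×(-1.5) - 0) = (-10, 3, -3)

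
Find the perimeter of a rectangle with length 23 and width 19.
Perimeter = 2 * (length + width)
Perimeter = 2 * (23 + 19)
Perimeter = 2 * 42
Perimeter = 84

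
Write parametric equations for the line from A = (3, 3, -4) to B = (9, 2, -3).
Direction vector d = B - A = (6, -1, 1)
x = 3 + 6t, y = 3 - t, z = -4 + t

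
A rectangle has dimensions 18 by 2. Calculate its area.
Area = length * width
Area = 18 * 2
Area = 36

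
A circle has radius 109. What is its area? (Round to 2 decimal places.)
Area = pi * r²
Area = pi * 109²
Area = pi * 11881
Area = 37325.26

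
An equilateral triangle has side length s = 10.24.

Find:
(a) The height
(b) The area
(a) Height h = s·√3/2 = 10.24·√3/2 = 8.868
(b) Area = (√3/4)·s² = (√3/4)·10.24² = (√3/4)·104.858 = 45.4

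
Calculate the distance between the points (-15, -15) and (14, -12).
Using the distance formula: d = sqrt((x₂-x₁)² + (y₂-y₁)²)
dx = 14 - (-15) = 29
dy = (-12) - (-15) = 3
d = sqrt(29² + 3²) = sqrt(841 + 9) = sqrt(850) = 29.15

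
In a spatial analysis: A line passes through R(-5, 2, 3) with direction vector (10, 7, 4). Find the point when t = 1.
P(1) = (-5 + 10(1), 2 + 7(1), 3 + 4(1)) = (5, 9, 7)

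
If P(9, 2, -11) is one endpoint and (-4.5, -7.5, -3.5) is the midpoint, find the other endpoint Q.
Q = (2×(-4.5) - 9, 2×(-7.5) - 2, 2×(-3.5) - (-11)) = (-18, -17, 4)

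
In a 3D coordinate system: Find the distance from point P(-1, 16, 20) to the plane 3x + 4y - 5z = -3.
d = |3(-1) + 4(16) + (-5)(20) - (-3)| / √(3² + 4² + (-5)²) = 36/√50 = 5.091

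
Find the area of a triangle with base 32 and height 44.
Area = (1/2) * base * height
Area = (1/2) * 32 * 44
Area = 704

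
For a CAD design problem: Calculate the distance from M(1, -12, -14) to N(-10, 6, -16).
d = √[(-11)² + (18)² + (-2)²] = √449 = 21.19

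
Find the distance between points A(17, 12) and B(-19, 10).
Using the distance formula: d = sqrt((x₂-x₁)² + (y₂-y₁)²)
dx = (-19) - 17 = -36
dy = 10 - 12 = -2
d = sqrt((-36)² + (-2)²) = sqrt(1296 + 4) = sqrt(1300) = 36.06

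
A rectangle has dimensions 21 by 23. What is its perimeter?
Perimeter = 2 * (length + width)
Perimeter = 2 * (21 + 23)
Perimeter = 2 * 44
Perimeter = 88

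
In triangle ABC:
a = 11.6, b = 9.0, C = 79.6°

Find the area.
Using A = ½ab·sin(C):
A = ½·11.6·9.0·sin(79.6°) = ½·104.4·0.983571 = 51.34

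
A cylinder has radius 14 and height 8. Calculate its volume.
Volume = pi * r² * h
Volume = pi * 14² * 8
Volume = pi * 196 * 8
Volume = pi * 1568
Volume = 4926.02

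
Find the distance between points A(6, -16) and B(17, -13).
Using the distance formula: d = sqrt((x₂-x₁)² + (y₂-y₁)²)
dx = 17 - 6 = 11
dy = (-13) - (-16) = 3
d = sqrt(11² + 3²) = sqrt(121 + 9) = sqrt(130) = 11.40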